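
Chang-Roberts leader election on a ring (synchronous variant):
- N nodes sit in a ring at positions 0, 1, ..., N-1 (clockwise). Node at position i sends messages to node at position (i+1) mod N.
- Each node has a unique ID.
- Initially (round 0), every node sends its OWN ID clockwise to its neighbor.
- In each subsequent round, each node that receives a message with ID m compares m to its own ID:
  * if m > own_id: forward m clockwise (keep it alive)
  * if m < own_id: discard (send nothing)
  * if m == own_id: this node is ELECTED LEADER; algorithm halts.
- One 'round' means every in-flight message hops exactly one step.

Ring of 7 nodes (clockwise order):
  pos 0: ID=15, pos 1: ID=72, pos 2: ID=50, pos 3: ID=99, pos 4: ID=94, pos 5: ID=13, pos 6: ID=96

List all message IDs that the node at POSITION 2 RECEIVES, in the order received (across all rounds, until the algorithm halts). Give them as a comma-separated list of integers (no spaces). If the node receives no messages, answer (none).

Answer: 72,96,99

Derivation:
Round 1: pos1(id72) recv 15: drop; pos2(id50) recv 72: fwd; pos3(id99) recv 50: drop; pos4(id94) recv 99: fwd; pos5(id13) recv 94: fwd; pos6(id96) recv 13: drop; pos0(id15) recv 96: fwd
Round 2: pos3(id99) recv 72: drop; pos5(id13) recv 99: fwd; pos6(id96) recv 94: drop; pos1(id72) recv 96: fwd
Round 3: pos6(id96) recv 99: fwd; pos2(id50) recv 96: fwd
Round 4: pos0(id15) recv 99: fwd; pos3(id99) recv 96: drop
Round 5: pos1(id72) recv 99: fwd
Round 6: pos2(id50) recv 99: fwd
Round 7: pos3(id99) recv 99: ELECTED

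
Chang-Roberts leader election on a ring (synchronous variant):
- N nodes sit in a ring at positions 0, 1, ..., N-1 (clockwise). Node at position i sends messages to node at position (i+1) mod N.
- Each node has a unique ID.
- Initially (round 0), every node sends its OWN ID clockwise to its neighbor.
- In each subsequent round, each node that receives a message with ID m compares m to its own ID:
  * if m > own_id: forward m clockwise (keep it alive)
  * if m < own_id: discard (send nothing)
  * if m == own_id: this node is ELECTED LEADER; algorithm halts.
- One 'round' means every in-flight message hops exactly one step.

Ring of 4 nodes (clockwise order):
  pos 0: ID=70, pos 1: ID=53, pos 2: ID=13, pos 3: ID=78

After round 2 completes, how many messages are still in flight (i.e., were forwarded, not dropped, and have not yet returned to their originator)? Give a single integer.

Round 1: pos1(id53) recv 70: fwd; pos2(id13) recv 53: fwd; pos3(id78) recv 13: drop; pos0(id70) recv 78: fwd
Round 2: pos2(id13) recv 70: fwd; pos3(id78) recv 53: drop; pos1(id53) recv 78: fwd
After round 2: 2 messages still in flight

Answer: 2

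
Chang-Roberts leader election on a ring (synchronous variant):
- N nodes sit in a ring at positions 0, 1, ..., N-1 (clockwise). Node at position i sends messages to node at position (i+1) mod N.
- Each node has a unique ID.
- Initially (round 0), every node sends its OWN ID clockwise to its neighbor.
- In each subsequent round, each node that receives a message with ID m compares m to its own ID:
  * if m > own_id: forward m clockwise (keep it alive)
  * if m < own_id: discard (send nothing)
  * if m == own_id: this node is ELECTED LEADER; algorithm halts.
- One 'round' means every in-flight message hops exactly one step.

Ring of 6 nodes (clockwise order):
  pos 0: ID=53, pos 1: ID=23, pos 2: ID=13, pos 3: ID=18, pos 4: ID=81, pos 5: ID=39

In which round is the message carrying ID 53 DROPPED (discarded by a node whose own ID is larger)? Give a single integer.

Round 1: pos1(id23) recv 53: fwd; pos2(id13) recv 23: fwd; pos3(id18) recv 13: drop; pos4(id81) recv 18: drop; pos5(id39) recv 81: fwd; pos0(id53) recv 39: drop
Round 2: pos2(id13) recv 53: fwd; pos3(id18) recv 23: fwd; pos0(id53) recv 81: fwd
Round 3: pos3(id18) recv 53: fwd; pos4(id81) recv 23: drop; pos1(id23) recv 81: fwd
Round 4: pos4(id81) recv 53: drop; pos2(id13) recv 81: fwd
Round 5: pos3(id18) recv 81: fwd
Round 6: pos4(id81) recv 81: ELECTED
Message ID 53 originates at pos 0; dropped at pos 4 in round 4

Answer: 4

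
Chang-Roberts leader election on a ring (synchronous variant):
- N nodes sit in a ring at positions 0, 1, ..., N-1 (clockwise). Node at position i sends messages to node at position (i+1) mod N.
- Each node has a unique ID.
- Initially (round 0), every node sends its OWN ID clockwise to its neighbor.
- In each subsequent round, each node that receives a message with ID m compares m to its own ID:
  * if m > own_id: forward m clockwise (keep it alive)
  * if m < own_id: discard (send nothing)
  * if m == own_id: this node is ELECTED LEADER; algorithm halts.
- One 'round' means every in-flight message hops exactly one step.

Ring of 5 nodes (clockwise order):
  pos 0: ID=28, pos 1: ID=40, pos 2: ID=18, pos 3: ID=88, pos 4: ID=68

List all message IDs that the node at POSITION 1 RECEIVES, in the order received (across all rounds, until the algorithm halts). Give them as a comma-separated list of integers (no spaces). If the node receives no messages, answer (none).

Round 1: pos1(id40) recv 28: drop; pos2(id18) recv 40: fwd; pos3(id88) recv 18: drop; pos4(id68) recv 88: fwd; pos0(id28) recv 68: fwd
Round 2: pos3(id88) recv 40: drop; pos0(id28) recv 88: fwd; pos1(id40) recv 68: fwd
Round 3: pos1(id40) recv 88: fwd; pos2(id18) recv 68: fwd
Round 4: pos2(id18) recv 88: fwd; pos3(id88) recv 68: drop
Round 5: pos3(id88) recv 88: ELECTED

Answer: 28,68,88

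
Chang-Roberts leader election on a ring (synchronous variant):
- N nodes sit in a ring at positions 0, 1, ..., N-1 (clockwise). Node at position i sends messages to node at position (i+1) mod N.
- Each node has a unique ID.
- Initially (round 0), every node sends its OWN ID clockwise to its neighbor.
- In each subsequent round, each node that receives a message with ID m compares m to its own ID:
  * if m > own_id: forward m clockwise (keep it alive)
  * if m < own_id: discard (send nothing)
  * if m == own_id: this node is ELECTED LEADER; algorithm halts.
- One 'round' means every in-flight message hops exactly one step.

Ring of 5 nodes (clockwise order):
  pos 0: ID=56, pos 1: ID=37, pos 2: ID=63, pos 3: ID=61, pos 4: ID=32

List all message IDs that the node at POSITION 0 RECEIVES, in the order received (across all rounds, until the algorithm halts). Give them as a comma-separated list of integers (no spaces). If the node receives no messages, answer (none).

Answer: 32,61,63

Derivation:
Round 1: pos1(id37) recv 56: fwd; pos2(id63) recv 37: drop; pos3(id61) recv 63: fwd; pos4(id32) recv 61: fwd; pos0(id56) recv 32: drop
Round 2: pos2(id63) recv 56: drop; pos4(id32) recv 63: fwd; pos0(id56) recv 61: fwd
Round 3: pos0(id56) recv 63: fwd; pos1(id37) recv 61: fwd
Round 4: pos1(id37) recv 63: fwd; pos2(id63) recv 61: drop
Round 5: pos2(id63) recv 63: ELECTED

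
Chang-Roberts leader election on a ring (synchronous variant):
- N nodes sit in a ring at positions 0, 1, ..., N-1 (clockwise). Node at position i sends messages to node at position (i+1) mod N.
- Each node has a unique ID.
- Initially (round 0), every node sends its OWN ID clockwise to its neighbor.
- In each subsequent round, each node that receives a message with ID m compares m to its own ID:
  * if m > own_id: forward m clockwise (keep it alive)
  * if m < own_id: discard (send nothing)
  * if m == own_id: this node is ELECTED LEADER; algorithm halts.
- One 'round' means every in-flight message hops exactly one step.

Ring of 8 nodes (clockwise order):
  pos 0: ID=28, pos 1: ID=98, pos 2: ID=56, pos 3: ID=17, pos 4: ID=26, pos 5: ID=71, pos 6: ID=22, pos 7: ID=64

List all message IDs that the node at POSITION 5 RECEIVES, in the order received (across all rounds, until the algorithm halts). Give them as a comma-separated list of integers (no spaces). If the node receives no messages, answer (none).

Answer: 26,56,98

Derivation:
Round 1: pos1(id98) recv 28: drop; pos2(id56) recv 98: fwd; pos3(id17) recv 56: fwd; pos4(id26) recv 17: drop; pos5(id71) recv 26: drop; pos6(id22) recv 71: fwd; pos7(id64) recv 22: drop; pos0(id28) recv 64: fwd
Round 2: pos3(id17) recv 98: fwd; pos4(id26) recv 56: fwd; pos7(id64) recv 71: fwd; pos1(id98) recv 64: drop
Round 3: pos4(id26) recv 98: fwd; pos5(id71) recv 56: drop; pos0(id28) recv 71: fwd
Round 4: pos5(id71) recv 98: fwd; pos1(id98) recv 71: drop
Round 5: pos6(id22) recv 98: fwd
Round 6: pos7(id64) recv 98: fwd
Round 7: pos0(id28) recv 98: fwd
Round 8: pos1(id98) recv 98: ELECTED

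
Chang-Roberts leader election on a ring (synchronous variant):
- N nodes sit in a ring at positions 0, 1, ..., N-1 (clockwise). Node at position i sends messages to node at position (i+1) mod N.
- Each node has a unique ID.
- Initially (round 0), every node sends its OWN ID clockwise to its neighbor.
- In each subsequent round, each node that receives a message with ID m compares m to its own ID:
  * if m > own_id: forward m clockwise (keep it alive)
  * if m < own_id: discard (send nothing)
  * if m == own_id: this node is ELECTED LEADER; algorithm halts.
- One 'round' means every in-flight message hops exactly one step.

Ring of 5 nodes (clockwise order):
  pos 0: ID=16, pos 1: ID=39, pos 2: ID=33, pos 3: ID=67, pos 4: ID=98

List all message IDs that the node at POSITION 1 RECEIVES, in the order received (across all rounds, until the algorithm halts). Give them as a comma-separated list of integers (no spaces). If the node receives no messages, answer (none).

Answer: 16,98

Derivation:
Round 1: pos1(id39) recv 16: drop; pos2(id33) recv 39: fwd; pos3(id67) recv 33: drop; pos4(id98) recv 67: drop; pos0(id16) recv 98: fwd
Round 2: pos3(id67) recv 39: drop; pos1(id39) recv 98: fwd
Round 3: pos2(id33) recv 98: fwd
Round 4: pos3(id67) recv 98: fwd
Round 5: pos4(id98) recv 98: ELECTED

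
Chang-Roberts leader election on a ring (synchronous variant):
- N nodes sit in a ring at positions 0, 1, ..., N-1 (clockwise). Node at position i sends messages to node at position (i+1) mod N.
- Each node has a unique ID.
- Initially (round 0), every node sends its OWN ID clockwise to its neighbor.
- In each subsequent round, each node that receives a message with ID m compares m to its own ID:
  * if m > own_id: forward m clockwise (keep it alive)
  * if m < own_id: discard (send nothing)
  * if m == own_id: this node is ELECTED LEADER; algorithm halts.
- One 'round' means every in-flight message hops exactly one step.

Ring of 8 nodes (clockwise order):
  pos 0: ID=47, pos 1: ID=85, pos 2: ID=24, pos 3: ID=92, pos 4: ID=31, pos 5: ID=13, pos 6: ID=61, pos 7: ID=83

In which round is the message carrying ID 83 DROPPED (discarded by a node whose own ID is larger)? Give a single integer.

Round 1: pos1(id85) recv 47: drop; pos2(id24) recv 85: fwd; pos3(id92) recv 24: drop; pos4(id31) recv 92: fwd; pos5(id13) recv 31: fwd; pos6(id61) recv 13: drop; pos7(id83) recv 61: drop; pos0(id47) recv 83: fwd
Round 2: pos3(id92) recv 85: drop; pos5(id13) recv 92: fwd; pos6(id61) recv 31: drop; pos1(id85) recv 83: drop
Round 3: pos6(id61) recv 92: fwd
Round 4: pos7(id83) recv 92: fwd
Round 5: pos0(id47) recv 92: fwd
Round 6: pos1(id85) recv 92: fwd
Round 7: pos2(id24) recv 92: fwd
Round 8: pos3(id92) recv 92: ELECTED
Message ID 83 originates at pos 7; dropped at pos 1 in round 2

Answer: 2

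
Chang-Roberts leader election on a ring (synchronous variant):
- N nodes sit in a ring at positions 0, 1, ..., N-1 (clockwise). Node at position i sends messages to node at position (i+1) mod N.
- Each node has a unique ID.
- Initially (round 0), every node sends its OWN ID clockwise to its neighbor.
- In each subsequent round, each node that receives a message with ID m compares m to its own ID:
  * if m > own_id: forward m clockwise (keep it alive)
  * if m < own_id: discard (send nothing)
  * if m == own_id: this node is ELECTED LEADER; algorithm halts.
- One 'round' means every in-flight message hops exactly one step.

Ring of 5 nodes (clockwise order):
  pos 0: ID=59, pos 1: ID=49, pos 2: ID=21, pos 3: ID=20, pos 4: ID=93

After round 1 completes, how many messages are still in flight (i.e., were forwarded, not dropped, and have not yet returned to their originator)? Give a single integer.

Round 1: pos1(id49) recv 59: fwd; pos2(id21) recv 49: fwd; pos3(id20) recv 21: fwd; pos4(id93) recv 20: drop; pos0(id59) recv 93: fwd
After round 1: 4 messages still in flight

Answer: 4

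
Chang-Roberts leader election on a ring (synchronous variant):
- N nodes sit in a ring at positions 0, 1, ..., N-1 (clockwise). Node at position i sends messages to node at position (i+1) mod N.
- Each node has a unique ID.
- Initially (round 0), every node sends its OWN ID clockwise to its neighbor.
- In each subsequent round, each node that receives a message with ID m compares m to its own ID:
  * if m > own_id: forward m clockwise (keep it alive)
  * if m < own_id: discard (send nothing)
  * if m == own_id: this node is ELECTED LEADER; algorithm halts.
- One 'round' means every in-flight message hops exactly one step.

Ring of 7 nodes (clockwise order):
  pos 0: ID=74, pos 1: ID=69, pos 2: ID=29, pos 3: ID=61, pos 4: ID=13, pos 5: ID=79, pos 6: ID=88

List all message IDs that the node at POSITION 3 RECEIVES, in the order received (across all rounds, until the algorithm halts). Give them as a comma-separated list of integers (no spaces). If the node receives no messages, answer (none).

Answer: 29,69,74,88

Derivation:
Round 1: pos1(id69) recv 74: fwd; pos2(id29) recv 69: fwd; pos3(id61) recv 29: drop; pos4(id13) recv 61: fwd; pos5(id79) recv 13: drop; pos6(id88) recv 79: drop; pos0(id74) recv 88: fwd
Round 2: pos2(id29) recv 74: fwd; pos3(id61) recv 69: fwd; pos5(id79) recv 61: drop; pos1(id69) recv 88: fwd
Round 3: pos3(id61) recv 74: fwd; pos4(id13) recv 69: fwd; pos2(id29) recv 88: fwd
Round 4: pos4(id13) recv 74: fwd; pos5(id79) recv 69: drop; pos3(id61) recv 88: fwd
Round 5: pos5(id79) recv 74: drop; pos4(id13) recv 88: fwd
Round 6: pos5(id79) recv 88: fwd
Round 7: pos6(id88) recv 88: ELECTED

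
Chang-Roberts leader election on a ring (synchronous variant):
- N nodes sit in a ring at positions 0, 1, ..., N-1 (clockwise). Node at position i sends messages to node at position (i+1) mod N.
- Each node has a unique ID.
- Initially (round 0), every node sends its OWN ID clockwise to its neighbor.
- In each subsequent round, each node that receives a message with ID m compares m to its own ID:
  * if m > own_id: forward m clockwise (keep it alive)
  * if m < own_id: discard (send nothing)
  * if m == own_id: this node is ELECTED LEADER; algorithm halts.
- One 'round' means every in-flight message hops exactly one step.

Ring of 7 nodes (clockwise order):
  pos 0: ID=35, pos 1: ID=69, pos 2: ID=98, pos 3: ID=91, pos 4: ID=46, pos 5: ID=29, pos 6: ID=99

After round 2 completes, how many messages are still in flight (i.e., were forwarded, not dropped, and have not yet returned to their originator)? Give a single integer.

Round 1: pos1(id69) recv 35: drop; pos2(id98) recv 69: drop; pos3(id91) recv 98: fwd; pos4(id46) recv 91: fwd; pos5(id29) recv 46: fwd; pos6(id99) recv 29: drop; pos0(id35) recv 99: fwd
Round 2: pos4(id46) recv 98: fwd; pos5(id29) recv 91: fwd; pos6(id99) recv 46: drop; pos1(id69) recv 99: fwd
After round 2: 3 messages still in flight

Answer: 3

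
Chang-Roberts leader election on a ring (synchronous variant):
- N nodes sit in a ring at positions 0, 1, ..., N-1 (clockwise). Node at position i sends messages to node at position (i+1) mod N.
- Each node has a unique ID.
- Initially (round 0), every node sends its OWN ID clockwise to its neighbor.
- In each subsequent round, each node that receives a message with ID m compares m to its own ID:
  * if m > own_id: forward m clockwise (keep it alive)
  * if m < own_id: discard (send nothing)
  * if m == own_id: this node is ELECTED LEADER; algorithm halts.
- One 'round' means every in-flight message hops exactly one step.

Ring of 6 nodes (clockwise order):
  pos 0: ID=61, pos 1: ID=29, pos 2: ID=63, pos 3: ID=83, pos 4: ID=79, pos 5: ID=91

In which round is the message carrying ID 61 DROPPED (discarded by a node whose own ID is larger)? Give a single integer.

Answer: 2

Derivation:
Round 1: pos1(id29) recv 61: fwd; pos2(id63) recv 29: drop; pos3(id83) recv 63: drop; pos4(id79) recv 83: fwd; pos5(id91) recv 79: drop; pos0(id61) recv 91: fwd
Round 2: pos2(id63) recv 61: drop; pos5(id91) recv 83: drop; pos1(id29) recv 91: fwd
Round 3: pos2(id63) recv 91: fwd
Round 4: pos3(id83) recv 91: fwd
Round 5: pos4(id79) recv 91: fwd
Round 6: pos5(id91) recv 91: ELECTED
Message ID 61 originates at pos 0; dropped at pos 2 in round 2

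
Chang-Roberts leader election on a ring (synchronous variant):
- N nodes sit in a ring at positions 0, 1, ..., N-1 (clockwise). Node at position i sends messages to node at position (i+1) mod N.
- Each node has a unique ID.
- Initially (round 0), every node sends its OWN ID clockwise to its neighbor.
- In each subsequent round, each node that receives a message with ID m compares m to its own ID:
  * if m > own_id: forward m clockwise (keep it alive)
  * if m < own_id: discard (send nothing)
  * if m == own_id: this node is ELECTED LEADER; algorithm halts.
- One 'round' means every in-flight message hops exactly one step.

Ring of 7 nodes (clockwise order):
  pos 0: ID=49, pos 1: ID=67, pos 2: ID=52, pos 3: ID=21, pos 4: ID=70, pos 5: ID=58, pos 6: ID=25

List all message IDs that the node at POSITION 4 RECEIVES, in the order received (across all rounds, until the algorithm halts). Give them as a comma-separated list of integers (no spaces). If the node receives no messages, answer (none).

Answer: 21,52,67,70

Derivation:
Round 1: pos1(id67) recv 49: drop; pos2(id52) recv 67: fwd; pos3(id21) recv 52: fwd; pos4(id70) recv 21: drop; pos5(id58) recv 70: fwd; pos6(id25) recv 58: fwd; pos0(id49) recv 25: drop
Round 2: pos3(id21) recv 67: fwd; pos4(id70) recv 52: drop; pos6(id25) recv 70: fwd; pos0(id49) recv 58: fwd
Round 3: pos4(id70) recv 67: drop; pos0(id49) recv 70: fwd; pos1(id67) recv 58: drop
Round 4: pos1(id67) recv 70: fwd
Round 5: pos2(id52) recv 70: fwd
Round 6: pos3(id21) recv 70: fwd
Round 7: pos4(id70) recv 70: ELECTED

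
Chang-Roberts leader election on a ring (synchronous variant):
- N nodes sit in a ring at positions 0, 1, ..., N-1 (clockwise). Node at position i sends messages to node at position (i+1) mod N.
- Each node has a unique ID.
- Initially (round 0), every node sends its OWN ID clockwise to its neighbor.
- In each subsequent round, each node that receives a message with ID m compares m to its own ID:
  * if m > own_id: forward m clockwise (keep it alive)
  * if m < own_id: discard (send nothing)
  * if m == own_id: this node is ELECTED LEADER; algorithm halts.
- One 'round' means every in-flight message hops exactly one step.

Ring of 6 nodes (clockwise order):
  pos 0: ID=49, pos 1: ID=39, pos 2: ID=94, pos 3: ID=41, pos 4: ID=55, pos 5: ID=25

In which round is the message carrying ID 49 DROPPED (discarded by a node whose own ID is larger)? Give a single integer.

Round 1: pos1(id39) recv 49: fwd; pos2(id94) recv 39: drop; pos3(id41) recv 94: fwd; pos4(id55) recv 41: drop; pos5(id25) recv 55: fwd; pos0(id49) recv 25: drop
Round 2: pos2(id94) recv 49: drop; pos4(id55) recv 94: fwd; pos0(id49) recv 55: fwd
Round 3: pos5(id25) recv 94: fwd; pos1(id39) recv 55: fwd
Round 4: pos0(id49) recv 94: fwd; pos2(id94) recv 55: drop
Round 5: pos1(id39) recv 94: fwd
Round 6: pos2(id94) recv 94: ELECTED
Message ID 49 originates at pos 0; dropped at pos 2 in round 2

Answer: 2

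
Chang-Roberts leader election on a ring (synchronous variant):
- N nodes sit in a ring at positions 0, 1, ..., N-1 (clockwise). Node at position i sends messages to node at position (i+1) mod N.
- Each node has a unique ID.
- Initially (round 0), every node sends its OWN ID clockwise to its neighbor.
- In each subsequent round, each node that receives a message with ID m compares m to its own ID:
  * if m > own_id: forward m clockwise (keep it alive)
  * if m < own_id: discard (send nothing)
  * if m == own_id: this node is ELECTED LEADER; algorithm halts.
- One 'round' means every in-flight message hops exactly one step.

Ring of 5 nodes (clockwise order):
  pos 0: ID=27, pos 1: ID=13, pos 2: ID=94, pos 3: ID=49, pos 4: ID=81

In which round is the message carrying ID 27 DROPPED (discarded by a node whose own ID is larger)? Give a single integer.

Answer: 2

Derivation:
Round 1: pos1(id13) recv 27: fwd; pos2(id94) recv 13: drop; pos3(id49) recv 94: fwd; pos4(id81) recv 49: drop; pos0(id27) recv 81: fwd
Round 2: pos2(id94) recv 27: drop; pos4(id81) recv 94: fwd; pos1(id13) recv 81: fwd
Round 3: pos0(id27) recv 94: fwd; pos2(id94) recv 81: drop
Round 4: pos1(id13) recv 94: fwd
Round 5: pos2(id94) recv 94: ELECTED
Message ID 27 originates at pos 0; dropped at pos 2 in round 2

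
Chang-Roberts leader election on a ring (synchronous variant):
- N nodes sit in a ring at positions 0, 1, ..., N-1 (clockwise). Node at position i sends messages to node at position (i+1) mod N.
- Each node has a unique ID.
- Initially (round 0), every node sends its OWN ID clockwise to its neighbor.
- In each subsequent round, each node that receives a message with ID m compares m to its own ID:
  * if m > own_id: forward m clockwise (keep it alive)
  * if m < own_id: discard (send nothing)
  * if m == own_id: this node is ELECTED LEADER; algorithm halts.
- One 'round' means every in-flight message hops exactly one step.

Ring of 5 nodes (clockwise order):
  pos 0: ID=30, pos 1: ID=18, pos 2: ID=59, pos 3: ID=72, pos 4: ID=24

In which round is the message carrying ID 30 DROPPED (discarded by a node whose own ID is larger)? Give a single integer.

Round 1: pos1(id18) recv 30: fwd; pos2(id59) recv 18: drop; pos3(id72) recv 59: drop; pos4(id24) recv 72: fwd; pos0(id30) recv 24: drop
Round 2: pos2(id59) recv 30: drop; pos0(id30) recv 72: fwd
Round 3: pos1(id18) recv 72: fwd
Round 4: pos2(id59) recv 72: fwd
Round 5: pos3(id72) recv 72: ELECTED
Message ID 30 originates at pos 0; dropped at pos 2 in round 2

Answer: 2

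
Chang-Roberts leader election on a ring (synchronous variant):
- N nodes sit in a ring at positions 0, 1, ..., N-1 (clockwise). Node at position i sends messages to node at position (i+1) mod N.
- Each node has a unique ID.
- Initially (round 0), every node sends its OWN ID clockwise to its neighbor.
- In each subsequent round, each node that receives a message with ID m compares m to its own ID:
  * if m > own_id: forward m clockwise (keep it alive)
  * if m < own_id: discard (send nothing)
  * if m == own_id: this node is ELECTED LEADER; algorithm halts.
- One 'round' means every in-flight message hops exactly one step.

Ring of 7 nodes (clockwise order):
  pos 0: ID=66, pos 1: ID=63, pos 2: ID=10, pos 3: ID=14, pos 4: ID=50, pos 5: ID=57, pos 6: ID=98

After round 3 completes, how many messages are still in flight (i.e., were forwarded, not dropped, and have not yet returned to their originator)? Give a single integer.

Round 1: pos1(id63) recv 66: fwd; pos2(id10) recv 63: fwd; pos3(id14) recv 10: drop; pos4(id50) recv 14: drop; pos5(id57) recv 50: drop; pos6(id98) recv 57: drop; pos0(id66) recv 98: fwd
Round 2: pos2(id10) recv 66: fwd; pos3(id14) recv 63: fwd; pos1(id63) recv 98: fwd
Round 3: pos3(id14) recv 66: fwd; pos4(id50) recv 63: fwd; pos2(id10) recv 98: fwd
After round 3: 3 messages still in flight

Answer: 3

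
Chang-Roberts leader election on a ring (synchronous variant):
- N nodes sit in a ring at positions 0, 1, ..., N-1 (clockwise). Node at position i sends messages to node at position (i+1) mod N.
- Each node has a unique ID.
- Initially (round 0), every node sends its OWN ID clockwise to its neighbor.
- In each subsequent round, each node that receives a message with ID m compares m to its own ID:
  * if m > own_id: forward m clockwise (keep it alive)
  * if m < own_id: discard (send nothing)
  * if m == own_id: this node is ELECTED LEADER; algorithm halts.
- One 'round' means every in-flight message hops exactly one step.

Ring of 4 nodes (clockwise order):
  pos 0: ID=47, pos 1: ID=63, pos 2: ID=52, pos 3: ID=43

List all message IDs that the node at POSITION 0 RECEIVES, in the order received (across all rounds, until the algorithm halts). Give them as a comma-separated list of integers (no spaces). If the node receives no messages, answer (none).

Round 1: pos1(id63) recv 47: drop; pos2(id52) recv 63: fwd; pos3(id43) recv 52: fwd; pos0(id47) recv 43: drop
Round 2: pos3(id43) recv 63: fwd; pos0(id47) recv 52: fwd
Round 3: pos0(id47) recv 63: fwd; pos1(id63) recv 52: drop
Round 4: pos1(id63) recv 63: ELECTED

Answer: 43,52,63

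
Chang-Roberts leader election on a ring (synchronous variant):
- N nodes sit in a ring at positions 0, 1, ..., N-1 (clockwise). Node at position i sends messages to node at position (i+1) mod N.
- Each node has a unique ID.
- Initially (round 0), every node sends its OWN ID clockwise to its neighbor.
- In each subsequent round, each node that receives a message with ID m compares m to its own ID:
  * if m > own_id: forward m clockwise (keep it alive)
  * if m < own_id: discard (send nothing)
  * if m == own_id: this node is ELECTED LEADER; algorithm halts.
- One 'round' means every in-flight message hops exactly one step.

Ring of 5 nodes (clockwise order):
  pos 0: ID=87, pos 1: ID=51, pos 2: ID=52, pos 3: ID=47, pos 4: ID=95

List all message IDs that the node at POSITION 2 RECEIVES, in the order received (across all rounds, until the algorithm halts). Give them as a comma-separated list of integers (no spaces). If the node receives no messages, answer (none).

Answer: 51,87,95

Derivation:
Round 1: pos1(id51) recv 87: fwd; pos2(id52) recv 51: drop; pos3(id47) recv 52: fwd; pos4(id95) recv 47: drop; pos0(id87) recv 95: fwd
Round 2: pos2(id52) recv 87: fwd; pos4(id95) recv 52: drop; pos1(id51) recv 95: fwd
Round 3: pos3(id47) recv 87: fwd; pos2(id52) recv 95: fwd
Round 4: pos4(id95) recv 87: drop; pos3(id47) recv 95: fwd
Round 5: pos4(id95) recv 95: ELECTED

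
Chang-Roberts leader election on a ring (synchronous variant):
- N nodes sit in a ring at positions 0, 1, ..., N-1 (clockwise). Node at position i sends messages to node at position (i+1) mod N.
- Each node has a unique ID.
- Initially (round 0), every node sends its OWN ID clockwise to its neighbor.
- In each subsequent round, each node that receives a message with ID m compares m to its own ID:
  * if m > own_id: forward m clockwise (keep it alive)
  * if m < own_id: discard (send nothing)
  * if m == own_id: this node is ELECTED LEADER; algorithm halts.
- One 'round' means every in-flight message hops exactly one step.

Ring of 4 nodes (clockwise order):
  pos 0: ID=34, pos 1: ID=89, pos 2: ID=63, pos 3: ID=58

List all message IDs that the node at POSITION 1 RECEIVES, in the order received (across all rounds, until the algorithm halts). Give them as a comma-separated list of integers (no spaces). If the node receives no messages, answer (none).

Answer: 34,58,63,89

Derivation:
Round 1: pos1(id89) recv 34: drop; pos2(id63) recv 89: fwd; pos3(id58) recv 63: fwd; pos0(id34) recv 58: fwd
Round 2: pos3(id58) recv 89: fwd; pos0(id34) recv 63: fwd; pos1(id89) recv 58: drop
Round 3: pos0(id34) recv 89: fwd; pos1(id89) recv 63: drop
Round 4: pos1(id89) recv 89: ELECTED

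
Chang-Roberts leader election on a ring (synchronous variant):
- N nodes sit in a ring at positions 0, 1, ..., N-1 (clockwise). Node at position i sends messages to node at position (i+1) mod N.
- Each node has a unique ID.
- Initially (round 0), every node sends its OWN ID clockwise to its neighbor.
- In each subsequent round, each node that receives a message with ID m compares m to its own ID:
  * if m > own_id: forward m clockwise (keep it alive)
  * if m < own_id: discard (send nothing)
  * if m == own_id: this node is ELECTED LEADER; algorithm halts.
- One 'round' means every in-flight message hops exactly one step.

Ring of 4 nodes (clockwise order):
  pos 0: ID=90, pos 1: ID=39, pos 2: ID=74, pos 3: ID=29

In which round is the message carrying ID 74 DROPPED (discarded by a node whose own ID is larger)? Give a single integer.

Round 1: pos1(id39) recv 90: fwd; pos2(id74) recv 39: drop; pos3(id29) recv 74: fwd; pos0(id90) recv 29: drop
Round 2: pos2(id74) recv 90: fwd; pos0(id90) recv 74: drop
Round 3: pos3(id29) recv 90: fwd
Round 4: pos0(id90) recv 90: ELECTED
Message ID 74 originates at pos 2; dropped at pos 0 in round 2

Answer: 2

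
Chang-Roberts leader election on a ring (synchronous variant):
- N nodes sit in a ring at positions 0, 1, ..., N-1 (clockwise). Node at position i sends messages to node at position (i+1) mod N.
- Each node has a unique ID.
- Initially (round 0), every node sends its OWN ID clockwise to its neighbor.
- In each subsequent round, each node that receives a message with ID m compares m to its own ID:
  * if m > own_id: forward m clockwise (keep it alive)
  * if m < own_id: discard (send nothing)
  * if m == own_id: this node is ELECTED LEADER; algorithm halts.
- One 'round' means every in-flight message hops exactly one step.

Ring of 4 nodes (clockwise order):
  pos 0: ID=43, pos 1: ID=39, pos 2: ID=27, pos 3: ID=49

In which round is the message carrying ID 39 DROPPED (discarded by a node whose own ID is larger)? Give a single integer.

Round 1: pos1(id39) recv 43: fwd; pos2(id27) recv 39: fwd; pos3(id49) recv 27: drop; pos0(id43) recv 49: fwd
Round 2: pos2(id27) recv 43: fwd; pos3(id49) recv 39: drop; pos1(id39) recv 49: fwd
Round 3: pos3(id49) recv 43: drop; pos2(id27) recv 49: fwd
Round 4: pos3(id49) recv 49: ELECTED
Message ID 39 originates at pos 1; dropped at pos 3 in round 2

Answer: 2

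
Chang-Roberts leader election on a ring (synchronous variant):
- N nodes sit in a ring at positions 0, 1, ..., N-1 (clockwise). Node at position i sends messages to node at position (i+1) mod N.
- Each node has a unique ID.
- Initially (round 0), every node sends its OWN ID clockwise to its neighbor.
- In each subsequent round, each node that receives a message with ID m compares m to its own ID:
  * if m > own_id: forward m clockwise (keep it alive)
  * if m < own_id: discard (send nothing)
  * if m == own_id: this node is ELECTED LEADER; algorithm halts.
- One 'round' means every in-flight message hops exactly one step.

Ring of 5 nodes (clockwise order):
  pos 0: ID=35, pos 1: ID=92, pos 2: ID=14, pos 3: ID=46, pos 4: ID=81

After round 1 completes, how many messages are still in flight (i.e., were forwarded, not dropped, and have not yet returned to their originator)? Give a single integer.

Answer: 2

Derivation:
Round 1: pos1(id92) recv 35: drop; pos2(id14) recv 92: fwd; pos3(id46) recv 14: drop; pos4(id81) recv 46: drop; pos0(id35) recv 81: fwd
After round 1: 2 messages still in flight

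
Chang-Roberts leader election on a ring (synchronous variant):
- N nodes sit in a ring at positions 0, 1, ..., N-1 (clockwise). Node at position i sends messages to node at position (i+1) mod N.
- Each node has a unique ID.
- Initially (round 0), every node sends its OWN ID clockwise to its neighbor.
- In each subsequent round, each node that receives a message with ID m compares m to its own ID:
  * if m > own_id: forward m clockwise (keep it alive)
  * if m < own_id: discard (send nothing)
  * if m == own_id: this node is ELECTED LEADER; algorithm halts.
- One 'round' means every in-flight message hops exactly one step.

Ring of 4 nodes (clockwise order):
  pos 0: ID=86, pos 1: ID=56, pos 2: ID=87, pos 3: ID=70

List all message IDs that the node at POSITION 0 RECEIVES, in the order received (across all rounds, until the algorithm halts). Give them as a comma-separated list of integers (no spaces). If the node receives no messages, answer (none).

Answer: 70,87

Derivation:
Round 1: pos1(id56) recv 86: fwd; pos2(id87) recv 56: drop; pos3(id70) recv 87: fwd; pos0(id86) recv 70: drop
Round 2: pos2(id87) recv 86: drop; pos0(id86) recv 87: fwd
Round 3: pos1(id56) recv 87: fwd
Round 4: pos2(id87) recv 87: ELECTED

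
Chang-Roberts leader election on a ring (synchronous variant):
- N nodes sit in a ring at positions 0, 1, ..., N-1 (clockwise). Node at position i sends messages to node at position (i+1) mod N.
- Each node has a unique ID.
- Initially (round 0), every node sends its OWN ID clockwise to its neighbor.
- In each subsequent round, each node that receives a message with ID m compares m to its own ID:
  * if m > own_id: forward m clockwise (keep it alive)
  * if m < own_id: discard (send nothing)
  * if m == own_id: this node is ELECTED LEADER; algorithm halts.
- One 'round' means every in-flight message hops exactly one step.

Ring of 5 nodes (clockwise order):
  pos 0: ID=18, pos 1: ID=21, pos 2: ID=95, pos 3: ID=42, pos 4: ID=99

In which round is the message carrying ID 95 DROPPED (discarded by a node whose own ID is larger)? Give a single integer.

Round 1: pos1(id21) recv 18: drop; pos2(id95) recv 21: drop; pos3(id42) recv 95: fwd; pos4(id99) recv 42: drop; pos0(id18) recv 99: fwd
Round 2: pos4(id99) recv 95: drop; pos1(id21) recv 99: fwd
Round 3: pos2(id95) recv 99: fwd
Round 4: pos3(id42) recv 99: fwd
Round 5: pos4(id99) recv 99: ELECTED
Message ID 95 originates at pos 2; dropped at pos 4 in round 2

Answer: 2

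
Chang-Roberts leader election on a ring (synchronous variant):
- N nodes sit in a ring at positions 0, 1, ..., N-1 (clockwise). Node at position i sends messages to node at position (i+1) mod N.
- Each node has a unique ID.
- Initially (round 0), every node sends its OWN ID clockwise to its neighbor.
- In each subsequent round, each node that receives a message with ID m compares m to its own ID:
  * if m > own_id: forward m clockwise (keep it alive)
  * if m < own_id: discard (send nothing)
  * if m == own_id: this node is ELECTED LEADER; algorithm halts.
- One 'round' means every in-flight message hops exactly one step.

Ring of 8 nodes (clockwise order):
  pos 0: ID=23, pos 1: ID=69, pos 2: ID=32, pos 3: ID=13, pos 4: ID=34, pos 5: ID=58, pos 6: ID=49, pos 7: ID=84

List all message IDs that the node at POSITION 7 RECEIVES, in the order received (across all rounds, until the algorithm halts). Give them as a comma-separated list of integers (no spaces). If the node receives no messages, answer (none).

Answer: 49,58,69,84

Derivation:
Round 1: pos1(id69) recv 23: drop; pos2(id32) recv 69: fwd; pos3(id13) recv 32: fwd; pos4(id34) recv 13: drop; pos5(id58) recv 34: drop; pos6(id49) recv 58: fwd; pos7(id84) recv 49: drop; pos0(id23) recv 84: fwd
Round 2: pos3(id13) recv 69: fwd; pos4(id34) recv 32: drop; pos7(id84) recv 58: drop; pos1(id69) recv 84: fwd
Round 3: pos4(id34) recv 69: fwd; pos2(id32) recv 84: fwd
Round 4: pos5(id58) recv 69: fwd; pos3(id13) recv 84: fwd
Round 5: pos6(id49) recv 69: fwd; pos4(id34) recv 84: fwd
Round 6: pos7(id84) recv 69: drop; pos5(id58) recv 84: fwd
Round 7: pos6(id49) recv 84: fwd
Round 8: pos7(id84) recv 84: ELECTED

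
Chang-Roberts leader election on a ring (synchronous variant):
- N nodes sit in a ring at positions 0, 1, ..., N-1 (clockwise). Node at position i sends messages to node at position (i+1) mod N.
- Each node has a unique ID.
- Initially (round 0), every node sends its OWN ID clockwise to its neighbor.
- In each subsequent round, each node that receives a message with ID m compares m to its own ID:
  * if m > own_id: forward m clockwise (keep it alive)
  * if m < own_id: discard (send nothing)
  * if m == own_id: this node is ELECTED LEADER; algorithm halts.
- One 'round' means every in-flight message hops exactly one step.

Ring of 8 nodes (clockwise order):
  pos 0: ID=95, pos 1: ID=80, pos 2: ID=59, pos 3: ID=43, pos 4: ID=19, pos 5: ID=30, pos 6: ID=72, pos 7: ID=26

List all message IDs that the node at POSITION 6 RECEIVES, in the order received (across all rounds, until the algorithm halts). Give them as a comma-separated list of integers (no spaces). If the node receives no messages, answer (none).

Answer: 30,43,59,80,95

Derivation:
Round 1: pos1(id80) recv 95: fwd; pos2(id59) recv 80: fwd; pos3(id43) recv 59: fwd; pos4(id19) recv 43: fwd; pos5(id30) recv 19: drop; pos6(id72) recv 30: drop; pos7(id26) recv 72: fwd; pos0(id95) recv 26: drop
Round 2: pos2(id59) recv 95: fwd; pos3(id43) recv 80: fwd; pos4(id19) recv 59: fwd; pos5(id30) recv 43: fwd; pos0(id95) recv 72: drop
Round 3: pos3(id43) recv 95: fwd; pos4(id19) recv 80: fwd; pos5(id30) recv 59: fwd; pos6(id72) recv 43: drop
Round 4: pos4(id19) recv 95: fwd; pos5(id30) recv 80: fwd; pos6(id72) recv 59: drop
Round 5: pos5(id30) recv 95: fwd; pos6(id72) recv 80: fwd
Round 6: pos6(id72) recv 95: fwd; pos7(id26) recv 80: fwd
Round 7: pos7(id26) recv 95: fwd; pos0(id95) recv 80: drop
Round 8: pos0(id95) recv 95: ELECTED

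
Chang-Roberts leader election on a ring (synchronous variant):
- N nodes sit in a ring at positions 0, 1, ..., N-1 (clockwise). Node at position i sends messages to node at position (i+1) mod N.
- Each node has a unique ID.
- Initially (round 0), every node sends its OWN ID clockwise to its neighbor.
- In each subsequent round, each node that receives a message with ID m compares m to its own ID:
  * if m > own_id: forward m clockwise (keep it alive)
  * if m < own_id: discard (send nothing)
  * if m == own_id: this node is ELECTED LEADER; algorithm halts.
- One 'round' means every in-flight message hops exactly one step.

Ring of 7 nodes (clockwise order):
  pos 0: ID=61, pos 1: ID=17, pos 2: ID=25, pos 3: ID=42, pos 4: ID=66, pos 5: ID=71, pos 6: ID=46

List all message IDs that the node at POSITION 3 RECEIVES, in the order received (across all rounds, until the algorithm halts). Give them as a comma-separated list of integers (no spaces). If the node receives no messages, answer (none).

Round 1: pos1(id17) recv 61: fwd; pos2(id25) recv 17: drop; pos3(id42) recv 25: drop; pos4(id66) recv 42: drop; pos5(id71) recv 66: drop; pos6(id46) recv 71: fwd; pos0(id61) recv 46: drop
Round 2: pos2(id25) recv 61: fwd; pos0(id61) recv 71: fwd
Round 3: pos3(id42) recv 61: fwd; pos1(id17) recv 71: fwd
Round 4: pos4(id66) recv 61: drop; pos2(id25) recv 71: fwd
Round 5: pos3(id42) recv 71: fwd
Round 6: pos4(id66) recv 71: fwd
Round 7: pos5(id71) recv 71: ELECTED

Answer: 25,61,71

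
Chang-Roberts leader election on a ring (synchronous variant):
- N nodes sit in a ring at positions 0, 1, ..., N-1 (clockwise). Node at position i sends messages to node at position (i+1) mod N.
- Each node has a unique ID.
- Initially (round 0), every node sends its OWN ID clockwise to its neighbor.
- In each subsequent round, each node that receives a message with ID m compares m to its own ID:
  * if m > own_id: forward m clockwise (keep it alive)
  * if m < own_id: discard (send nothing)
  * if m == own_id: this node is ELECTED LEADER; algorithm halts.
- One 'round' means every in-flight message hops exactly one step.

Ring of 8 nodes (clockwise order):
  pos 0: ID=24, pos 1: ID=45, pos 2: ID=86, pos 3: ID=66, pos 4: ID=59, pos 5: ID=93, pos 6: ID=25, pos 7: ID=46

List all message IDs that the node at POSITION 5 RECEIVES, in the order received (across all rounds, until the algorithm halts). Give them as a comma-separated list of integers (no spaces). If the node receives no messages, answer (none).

Round 1: pos1(id45) recv 24: drop; pos2(id86) recv 45: drop; pos3(id66) recv 86: fwd; pos4(id59) recv 66: fwd; pos5(id93) recv 59: drop; pos6(id25) recv 93: fwd; pos7(id46) recv 25: drop; pos0(id24) recv 46: fwd
Round 2: pos4(id59) recv 86: fwd; pos5(id93) recv 66: drop; pos7(id46) recv 93: fwd; pos1(id45) recv 46: fwd
Round 3: pos5(id93) recv 86: drop; pos0(id24) recv 93: fwd; pos2(id86) recv 46: drop
Round 4: pos1(id45) recv 93: fwd
Round 5: pos2(id86) recv 93: fwd
Round 6: pos3(id66) recv 93: fwd
Round 7: pos4(id59) recv 93: fwd
Round 8: pos5(id93) recv 93: ELECTED

Answer: 59,66,86,93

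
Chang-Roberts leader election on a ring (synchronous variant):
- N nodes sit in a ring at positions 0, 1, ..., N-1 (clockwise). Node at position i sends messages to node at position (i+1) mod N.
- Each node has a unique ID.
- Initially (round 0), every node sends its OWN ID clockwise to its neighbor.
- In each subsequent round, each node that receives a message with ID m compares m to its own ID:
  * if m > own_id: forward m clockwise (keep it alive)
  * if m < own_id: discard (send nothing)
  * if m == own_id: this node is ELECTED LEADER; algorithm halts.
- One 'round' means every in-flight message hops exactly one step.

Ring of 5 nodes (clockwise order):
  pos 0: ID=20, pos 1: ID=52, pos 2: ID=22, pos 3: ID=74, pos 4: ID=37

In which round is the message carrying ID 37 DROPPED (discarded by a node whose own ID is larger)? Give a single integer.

Answer: 2

Derivation:
Round 1: pos1(id52) recv 20: drop; pos2(id22) recv 52: fwd; pos3(id74) recv 22: drop; pos4(id37) recv 74: fwd; pos0(id20) recv 37: fwd
Round 2: pos3(id74) recv 52: drop; pos0(id20) recv 74: fwd; pos1(id52) recv 37: drop
Round 3: pos1(id52) recv 74: fwd
Round 4: pos2(id22) recv 74: fwd
Round 5: pos3(id74) recv 74: ELECTED
Message ID 37 originates at pos 4; dropped at pos 1 in round 2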